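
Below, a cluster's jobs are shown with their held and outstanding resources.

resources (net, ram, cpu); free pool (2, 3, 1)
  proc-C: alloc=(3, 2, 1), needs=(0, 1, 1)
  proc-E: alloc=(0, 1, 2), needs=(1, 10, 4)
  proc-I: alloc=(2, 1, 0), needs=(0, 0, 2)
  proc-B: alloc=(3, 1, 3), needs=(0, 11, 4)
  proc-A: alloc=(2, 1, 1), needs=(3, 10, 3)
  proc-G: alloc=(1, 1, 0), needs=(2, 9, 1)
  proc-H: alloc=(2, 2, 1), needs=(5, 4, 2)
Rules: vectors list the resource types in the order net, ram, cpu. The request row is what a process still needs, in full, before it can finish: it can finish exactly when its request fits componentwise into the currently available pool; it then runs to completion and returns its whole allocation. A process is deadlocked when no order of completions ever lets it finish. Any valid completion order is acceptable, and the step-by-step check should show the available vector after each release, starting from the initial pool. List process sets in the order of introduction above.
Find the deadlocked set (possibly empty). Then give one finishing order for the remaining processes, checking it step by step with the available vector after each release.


The deadlocked set is proc-E, proc-B, proc-A and proc-G.
Key observation: the wall is ram: completing proc-C, proc-H, proc-I brings the pool only to (9, 8, 3), and all the rest need more.
One completion order for the rest: proc-C, proc-H, proc-I. Step-by-step check:
  pool = (2, 3, 1)
  proc-C: need (0, 1, 1) fits (2, 3, 1); releases (3, 2, 1), pool now (5, 5, 2)
  proc-H: need (5, 4, 2) fits (5, 5, 2); releases (2, 2, 1), pool now (7, 7, 3)
  proc-I: need (0, 0, 2) fits (7, 7, 3); releases (2, 1, 0), pool now (9, 8, 3)
The stuck group stays short no matter what:
  proc-E cannot run: need (1, 10, 4) vs free (9, 8, 3) (insufficient ram and cpu)
  proc-B cannot run: need (0, 11, 4) vs free (9, 8, 3) (insufficient ram and cpu)
  proc-A cannot run: need (3, 10, 3) vs free (9, 8, 3) (insufficient ram)
  proc-G cannot run: need (2, 9, 1) vs free (9, 8, 3) (insufficient ram)


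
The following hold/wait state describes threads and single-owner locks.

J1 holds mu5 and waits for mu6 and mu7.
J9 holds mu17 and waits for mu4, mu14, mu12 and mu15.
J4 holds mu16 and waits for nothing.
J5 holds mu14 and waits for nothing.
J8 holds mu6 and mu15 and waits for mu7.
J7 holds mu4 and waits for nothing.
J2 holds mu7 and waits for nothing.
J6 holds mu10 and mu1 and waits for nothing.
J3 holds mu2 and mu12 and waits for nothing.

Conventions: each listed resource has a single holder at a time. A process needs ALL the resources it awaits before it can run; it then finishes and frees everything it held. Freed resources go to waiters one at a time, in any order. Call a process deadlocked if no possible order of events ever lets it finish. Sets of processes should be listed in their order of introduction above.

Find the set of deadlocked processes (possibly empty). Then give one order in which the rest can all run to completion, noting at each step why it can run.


Nothing here is deadlocked.
Key observation: there is no circular wait here — follow any chain and it reaches a process that is free to run now.
One completion order for the rest: J4, J3, J2, J8, J5, J7, J6, J9, J1.
Verifying each step:
  run J4 (it waits on nothing); releases mu16
  run J3 (it waits on nothing); releases mu2 and mu12
  run J2 (it waits on nothing); releases mu7
  run J8 (all its waits — mu7 — are resolved); releases mu6 and mu15
  run J5 (it waits on nothing); releases mu14
  run J7 (it waits on nothing); releases mu4
  run J6 (it waits on nothing); releases mu10 and mu1
  run J9 (all its waits — mu4, mu14, mu12 and mu15 — are resolved); releases mu17
  run J1 (all its waits — mu6 and mu7 — are resolved); releases mu5


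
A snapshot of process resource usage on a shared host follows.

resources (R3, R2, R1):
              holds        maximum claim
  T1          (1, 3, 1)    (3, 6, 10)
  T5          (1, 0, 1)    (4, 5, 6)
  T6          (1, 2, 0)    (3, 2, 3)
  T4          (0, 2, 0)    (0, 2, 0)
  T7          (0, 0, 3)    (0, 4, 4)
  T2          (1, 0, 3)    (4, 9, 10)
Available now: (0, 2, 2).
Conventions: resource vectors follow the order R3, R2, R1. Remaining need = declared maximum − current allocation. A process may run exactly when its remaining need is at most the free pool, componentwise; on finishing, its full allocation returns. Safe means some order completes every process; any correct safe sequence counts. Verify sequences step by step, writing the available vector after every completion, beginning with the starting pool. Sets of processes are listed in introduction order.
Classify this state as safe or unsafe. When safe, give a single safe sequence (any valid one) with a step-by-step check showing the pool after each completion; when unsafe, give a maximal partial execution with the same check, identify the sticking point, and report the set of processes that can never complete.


UNSAFE — no complete ordering exists.
Key observation: once T4, T7 finish, the pool peaks at (0, 4, 5) — and every remaining process still needs more R3 than that.
A maximal execution: T4, T7 — then nothing else fits. Walking it through:
  pool = (0, 2, 2)
  T4: need (0, 0, 0) fits (0, 2, 2); releases (0, 2, 0), pool now (0, 4, 2)
  T7: need (0, 4, 1) fits (0, 4, 2); releases (0, 0, 3), pool now (0, 4, 5)
  T1 still needs (2, 3, 9) but only (0, 4, 5) is free — short on R3 and R1
  T5 still needs (3, 5, 5) but only (0, 4, 5) is free — short on R3 and R2
  T6 still needs (2, 0, 3) but only (0, 4, 5) is free — short on R3
  T2 still needs (3, 9, 7) but only (0, 4, 5) is free — short on R3, R2 and R1
Permanently blocked: T1, T5, T6 and T2.


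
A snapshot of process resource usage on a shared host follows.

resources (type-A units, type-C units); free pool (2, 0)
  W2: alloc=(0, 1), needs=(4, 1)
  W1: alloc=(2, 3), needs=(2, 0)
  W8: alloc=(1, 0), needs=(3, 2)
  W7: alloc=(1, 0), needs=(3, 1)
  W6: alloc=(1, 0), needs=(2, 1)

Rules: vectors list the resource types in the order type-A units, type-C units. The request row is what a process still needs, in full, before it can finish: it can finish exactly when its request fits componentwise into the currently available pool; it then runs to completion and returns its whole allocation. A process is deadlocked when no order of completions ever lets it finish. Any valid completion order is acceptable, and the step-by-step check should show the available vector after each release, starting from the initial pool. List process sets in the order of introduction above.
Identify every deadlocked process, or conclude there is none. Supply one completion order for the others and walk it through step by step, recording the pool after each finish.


The deadlocked set is empty.
Key observation: the pool covers W1 at once, and every later process fits after earlier releases.
The rest can finish in the order W1, W2, W6, W7, W8. Verifying each step:
  pool = (2, 0)
  W1 needs (2, 0) <= (2, 0) -> finishes; pool += (2, 3) = (4, 3)
  W2 needs (4, 1) <= (4, 3) -> finishes; pool += (0, 1) = (4, 4)
  W6 needs (2, 1) <= (4, 4) -> finishes; pool += (1, 0) = (5, 4)
  W7 needs (3, 1) <= (5, 4) -> finishes; pool += (1, 0) = (6, 4)
  W8 needs (3, 2) <= (6, 4) -> finishes; pool += (1, 0) = (7, 4)


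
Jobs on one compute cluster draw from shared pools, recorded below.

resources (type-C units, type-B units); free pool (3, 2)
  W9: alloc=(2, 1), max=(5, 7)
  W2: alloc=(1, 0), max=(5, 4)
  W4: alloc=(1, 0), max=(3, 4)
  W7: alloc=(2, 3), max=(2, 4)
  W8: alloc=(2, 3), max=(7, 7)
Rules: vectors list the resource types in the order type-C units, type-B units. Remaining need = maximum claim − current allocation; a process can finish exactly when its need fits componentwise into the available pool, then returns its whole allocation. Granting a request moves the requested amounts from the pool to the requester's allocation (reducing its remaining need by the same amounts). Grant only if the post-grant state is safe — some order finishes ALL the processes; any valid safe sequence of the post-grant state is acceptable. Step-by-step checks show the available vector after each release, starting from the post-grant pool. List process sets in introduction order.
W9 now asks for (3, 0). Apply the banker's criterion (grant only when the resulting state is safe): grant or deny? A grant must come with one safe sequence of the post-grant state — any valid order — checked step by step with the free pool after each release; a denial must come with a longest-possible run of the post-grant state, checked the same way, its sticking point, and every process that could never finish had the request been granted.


DENY. Granting would leave the state unsafe.
Key observation: after W7, W4 the pool peaks at (3, 5), and each blocked process is short somewhere: W9 on type-B units; W2 on type-C units; W8 on type-C units.
Pretend the grant happened; the run W7, W4 goes as far as possible. Step-by-step check:
  pool = (0, 2)
  run W7 (needs (0, 1), free (0, 2)); after release of (2, 3) the pool is (2, 5)
  run W4 (needs (2, 4), free (2, 5)); after release of (1, 0) the pool is (3, 5)
  blocked: W9 wants (0, 6), pool (3, 5) — not enough type-B units
  blocked: W2 wants (4, 4), pool (3, 5) — not enough type-C units
  blocked: W8 wants (5, 4), pool (3, 5) — not enough type-C units
Processes that could never finish after the grant: W9, W2 and W8.


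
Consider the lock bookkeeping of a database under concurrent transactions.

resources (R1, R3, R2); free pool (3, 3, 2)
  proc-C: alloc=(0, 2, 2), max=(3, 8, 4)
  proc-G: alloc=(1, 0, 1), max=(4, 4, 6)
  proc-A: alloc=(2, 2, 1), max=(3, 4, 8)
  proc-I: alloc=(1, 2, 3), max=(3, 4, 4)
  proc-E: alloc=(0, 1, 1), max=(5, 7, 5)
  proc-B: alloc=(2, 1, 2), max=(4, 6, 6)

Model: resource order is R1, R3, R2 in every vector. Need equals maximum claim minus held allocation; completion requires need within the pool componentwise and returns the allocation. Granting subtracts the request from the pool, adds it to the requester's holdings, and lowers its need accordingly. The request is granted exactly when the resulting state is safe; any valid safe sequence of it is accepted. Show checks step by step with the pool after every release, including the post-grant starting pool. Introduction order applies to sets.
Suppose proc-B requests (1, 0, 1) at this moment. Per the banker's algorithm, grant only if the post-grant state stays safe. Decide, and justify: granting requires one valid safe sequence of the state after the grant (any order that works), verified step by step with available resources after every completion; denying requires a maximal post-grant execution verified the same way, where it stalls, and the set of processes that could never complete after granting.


GRANT. The post-grant state is safe; one safe sequence: proc-I, proc-B, proc-G, proc-A, proc-E, proc-C.
Key observation: with (2, 3, 1) left after the transfer, proc-I can run at once — the state stays safe.
Check on the post-grant state, step by step:
  pool = (2, 3, 1)
  run proc-I (needs (2, 2, 1), free (2, 3, 1)); after release of (1, 2, 3) the pool is (3, 5, 4)
  run proc-B (needs (1, 5, 3), free (3, 5, 4)); after release of (3, 1, 3) the pool is (6, 6, 7)
  run proc-G (needs (3, 4, 5), free (6, 6, 7)); after release of (1, 0, 1) the pool is (7, 6, 8)
  run proc-A (needs (1, 2, 7), free (7, 6, 8)); after release of (2, 2, 1) the pool is (9, 8, 9)
  run proc-E (needs (5, 6, 4), free (9, 8, 9)); after release of (0, 1, 1) the pool is (9, 9, 10)
  run proc-C (needs (3, 6, 2), free (9, 9, 10)); after release of (0, 2, 2) the pool is (9, 11, 12)


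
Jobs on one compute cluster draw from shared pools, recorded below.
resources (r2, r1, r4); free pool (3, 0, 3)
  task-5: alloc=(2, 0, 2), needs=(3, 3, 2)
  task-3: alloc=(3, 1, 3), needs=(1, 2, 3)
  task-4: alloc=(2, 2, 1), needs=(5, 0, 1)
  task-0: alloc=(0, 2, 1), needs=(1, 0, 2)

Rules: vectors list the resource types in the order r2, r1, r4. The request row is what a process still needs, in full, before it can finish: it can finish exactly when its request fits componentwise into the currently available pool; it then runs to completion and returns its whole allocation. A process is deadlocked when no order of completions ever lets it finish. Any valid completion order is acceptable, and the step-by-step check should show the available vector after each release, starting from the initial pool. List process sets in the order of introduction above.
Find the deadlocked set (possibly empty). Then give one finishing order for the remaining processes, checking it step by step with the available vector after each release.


The deadlocked set is empty.
Key observation: beginning at task-0, releases accumulate fast enough that every process eventually fits.
The rest can finish in the order task-0, task-3, task-5, task-4. Verifying each step:
  pool = (3, 0, 3)
  task-0: need (1, 0, 2) fits (3, 0, 3); releases (0, 2, 1), pool now (3, 2, 4)
  task-3: need (1, 2, 3) fits (3, 2, 4); releases (3, 1, 3), pool now (6, 3, 7)
  task-5: need (3, 3, 2) fits (6, 3, 7); releases (2, 0, 2), pool now (8, 3, 9)
  task-4: need (5, 0, 1) fits (8, 3, 9); releases (2, 2, 1), pool now (10, 5, 10)


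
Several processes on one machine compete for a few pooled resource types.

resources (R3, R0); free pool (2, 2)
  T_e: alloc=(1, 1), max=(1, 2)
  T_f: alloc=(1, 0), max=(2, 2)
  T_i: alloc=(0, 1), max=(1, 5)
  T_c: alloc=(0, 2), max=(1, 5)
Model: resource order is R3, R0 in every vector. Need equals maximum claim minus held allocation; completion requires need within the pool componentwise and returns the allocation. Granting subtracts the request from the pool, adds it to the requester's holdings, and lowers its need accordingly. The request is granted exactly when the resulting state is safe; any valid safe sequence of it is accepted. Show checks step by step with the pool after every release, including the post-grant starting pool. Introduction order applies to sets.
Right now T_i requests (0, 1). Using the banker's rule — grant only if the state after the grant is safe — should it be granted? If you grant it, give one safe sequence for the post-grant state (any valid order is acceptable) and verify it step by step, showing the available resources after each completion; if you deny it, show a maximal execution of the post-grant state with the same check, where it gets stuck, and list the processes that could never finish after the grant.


DENY. Granting would leave the state unsafe.
Key observation: once T_e, T_f finish, the pool peaks at (4, 2) — and every remaining process still needs more R0 than that.
On the post-grant state, T_e, T_f is a maximal run — nothing extends it. Step-by-step check:
  pool = (2, 1)
  T_e needs (0, 1) <= (2, 1) -> finishes; pool += (1, 1) = (3, 2)
  T_f needs (1, 2) <= (3, 2) -> finishes; pool += (1, 0) = (4, 2)
  blocked: T_i wants (1, 3), pool (4, 2) — not enough R0
  blocked: T_c wants (1, 3), pool (4, 2) — not enough R0
Processes that could never finish after the grant: T_i and T_c.


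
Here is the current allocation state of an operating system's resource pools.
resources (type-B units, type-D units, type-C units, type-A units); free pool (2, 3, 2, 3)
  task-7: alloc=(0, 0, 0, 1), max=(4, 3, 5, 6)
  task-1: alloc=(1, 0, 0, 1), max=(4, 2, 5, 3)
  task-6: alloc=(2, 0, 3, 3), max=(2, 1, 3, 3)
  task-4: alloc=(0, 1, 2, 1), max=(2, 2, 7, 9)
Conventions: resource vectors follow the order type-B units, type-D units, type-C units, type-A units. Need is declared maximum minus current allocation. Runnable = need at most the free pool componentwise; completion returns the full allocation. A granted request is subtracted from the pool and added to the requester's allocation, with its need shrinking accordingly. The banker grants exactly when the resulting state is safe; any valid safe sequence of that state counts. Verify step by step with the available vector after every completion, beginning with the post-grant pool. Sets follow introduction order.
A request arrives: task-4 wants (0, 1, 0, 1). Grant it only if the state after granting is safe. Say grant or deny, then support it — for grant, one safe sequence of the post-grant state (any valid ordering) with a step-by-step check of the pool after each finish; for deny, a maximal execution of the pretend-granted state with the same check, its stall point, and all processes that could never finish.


DENY. Granting would leave the state unsafe.
Key observation: after task-6, task-1 the pool peaks at (5, 2, 5, 6), and each blocked process is short somewhere: task-7 on type-D units; task-4 on type-A units.
After a pretend grant, a maximal execution: task-6, task-1 — then nothing else fits. Check, step by step:
  pool = (2, 2, 2, 2)
  task-6 needs (0, 1, 0, 0) <= (2, 2, 2, 2) -> finishes; pool += (2, 0, 3, 3) = (4, 2, 5, 5)
  task-1 needs (3, 2, 5, 2) <= (4, 2, 5, 5) -> finishes; pool += (1, 0, 0, 1) = (5, 2, 5, 6)
  task-7 still needs (4, 3, 5, 5) but only (5, 2, 5, 6) is free — short on type-D units
  task-4 still needs (2, 0, 5, 7) but only (5, 2, 5, 6) is free — short on type-A units
Processes that could never finish after the grant: task-7 and task-4.


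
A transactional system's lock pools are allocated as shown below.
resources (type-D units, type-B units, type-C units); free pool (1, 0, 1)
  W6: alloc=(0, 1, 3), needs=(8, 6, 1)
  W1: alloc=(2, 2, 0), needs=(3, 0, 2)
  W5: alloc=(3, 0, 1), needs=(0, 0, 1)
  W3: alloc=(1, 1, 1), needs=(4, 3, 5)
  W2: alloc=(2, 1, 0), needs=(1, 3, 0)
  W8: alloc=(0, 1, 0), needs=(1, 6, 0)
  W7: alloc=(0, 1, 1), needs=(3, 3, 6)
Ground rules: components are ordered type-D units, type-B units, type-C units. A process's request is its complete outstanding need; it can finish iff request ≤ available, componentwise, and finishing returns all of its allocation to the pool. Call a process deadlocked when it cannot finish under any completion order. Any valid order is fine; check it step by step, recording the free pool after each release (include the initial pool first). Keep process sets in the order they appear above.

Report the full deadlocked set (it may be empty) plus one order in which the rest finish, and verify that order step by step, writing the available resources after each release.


The deadlocked set is W6, W3, W2, W8 and W7.
Key observation: after W5, W1 complete, (6, 2, 2) is the best the pool ever gets, yet each leftover process wants more type-B units.
A valid finishing order for the others: W5, W1. Walking it through:
  pool = (1, 0, 1)
  run W5 (needs (0, 0, 1), free (1, 0, 1)); after release of (3, 0, 1) the pool is (4, 0, 2)
  run W1 (needs (3, 0, 2), free (4, 0, 2)); after release of (2, 2, 0) the pool is (6, 2, 2)
None of the blocked processes ever fits:
  W6 cannot run: need (8, 6, 1) vs free (6, 2, 2) (insufficient type-D units and type-B units)
  W3 cannot run: need (4, 3, 5) vs free (6, 2, 2) (insufficient type-B units and type-C units)
  W2 cannot run: need (1, 3, 0) vs free (6, 2, 2) (insufficient type-B units)
  W8 cannot run: need (1, 6, 0) vs free (6, 2, 2) (insufficient type-B units)
  W7 cannot run: need (3, 3, 6) vs free (6, 2, 2) (insufficient type-B units and type-C units)


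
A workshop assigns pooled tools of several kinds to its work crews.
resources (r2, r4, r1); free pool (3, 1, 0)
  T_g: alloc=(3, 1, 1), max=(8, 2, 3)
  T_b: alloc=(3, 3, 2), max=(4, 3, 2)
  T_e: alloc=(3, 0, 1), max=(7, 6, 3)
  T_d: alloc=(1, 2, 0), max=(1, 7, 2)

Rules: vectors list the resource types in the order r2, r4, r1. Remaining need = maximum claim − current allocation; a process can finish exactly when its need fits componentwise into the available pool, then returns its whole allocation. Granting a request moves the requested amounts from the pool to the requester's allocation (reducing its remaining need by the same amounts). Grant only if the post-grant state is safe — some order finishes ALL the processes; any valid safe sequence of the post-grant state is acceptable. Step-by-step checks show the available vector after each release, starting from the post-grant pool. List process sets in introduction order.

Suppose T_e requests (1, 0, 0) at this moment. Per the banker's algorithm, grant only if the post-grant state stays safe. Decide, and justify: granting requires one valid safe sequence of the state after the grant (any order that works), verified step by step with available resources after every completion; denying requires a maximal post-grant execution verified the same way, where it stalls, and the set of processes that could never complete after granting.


GRANT. The post-grant state is safe; one safe sequence: T_b, T_g, T_d, T_e.
Key observation: (2, 1, 0) free after granting still covers T_b first, and each release covers the next.
Step-by-step check of the post-grant state:
  pool = (2, 1, 0)
  T_b needs (1, 0, 0) <= (2, 1, 0) -> finishes; pool += (3, 3, 2) = (5, 4, 2)
  T_g needs (5, 1, 2) <= (5, 4, 2) -> finishes; pool += (3, 1, 1) = (8, 5, 3)
  T_d needs (0, 5, 2) <= (8, 5, 3) -> finishes; pool += (1, 2, 0) = (9, 7, 3)
  T_e needs (3, 6, 2) <= (9, 7, 3) -> finishes; pool += (4, 0, 1) = (13, 7, 4)


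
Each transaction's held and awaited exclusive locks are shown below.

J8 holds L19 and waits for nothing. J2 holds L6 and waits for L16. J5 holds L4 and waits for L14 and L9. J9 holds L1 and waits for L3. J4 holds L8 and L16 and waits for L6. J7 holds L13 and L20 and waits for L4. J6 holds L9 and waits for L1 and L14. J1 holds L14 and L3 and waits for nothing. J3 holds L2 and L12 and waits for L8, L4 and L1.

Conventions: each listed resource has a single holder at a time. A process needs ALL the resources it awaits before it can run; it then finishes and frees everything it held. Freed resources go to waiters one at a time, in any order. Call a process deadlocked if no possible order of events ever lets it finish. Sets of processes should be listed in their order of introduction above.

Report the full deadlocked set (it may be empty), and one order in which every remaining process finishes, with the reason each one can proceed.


Deadlocked set: J2, J4 and J3.
Key observation: the knot is the closed ring of waits J2 -> J4 -> J2; J3 waits into the deadlock from upstream.
A valid finishing order for the others: J1, J8, J9, J6, J5, J7.
Check, step by step:
  J1 waits on nothing -> runs at once and releases L14 and L3
  J8 waits on nothing -> runs at once and releases L19
  run J9 (all its waits — L3 — are resolved); releases L1
  run J6 (all its waits — L1 and L14 — are resolved); releases L9
  run J5 (all its waits — L14 and L9 — are resolved); releases L4
  run J7 (all its waits — L4 — are resolved); releases L13 and L20


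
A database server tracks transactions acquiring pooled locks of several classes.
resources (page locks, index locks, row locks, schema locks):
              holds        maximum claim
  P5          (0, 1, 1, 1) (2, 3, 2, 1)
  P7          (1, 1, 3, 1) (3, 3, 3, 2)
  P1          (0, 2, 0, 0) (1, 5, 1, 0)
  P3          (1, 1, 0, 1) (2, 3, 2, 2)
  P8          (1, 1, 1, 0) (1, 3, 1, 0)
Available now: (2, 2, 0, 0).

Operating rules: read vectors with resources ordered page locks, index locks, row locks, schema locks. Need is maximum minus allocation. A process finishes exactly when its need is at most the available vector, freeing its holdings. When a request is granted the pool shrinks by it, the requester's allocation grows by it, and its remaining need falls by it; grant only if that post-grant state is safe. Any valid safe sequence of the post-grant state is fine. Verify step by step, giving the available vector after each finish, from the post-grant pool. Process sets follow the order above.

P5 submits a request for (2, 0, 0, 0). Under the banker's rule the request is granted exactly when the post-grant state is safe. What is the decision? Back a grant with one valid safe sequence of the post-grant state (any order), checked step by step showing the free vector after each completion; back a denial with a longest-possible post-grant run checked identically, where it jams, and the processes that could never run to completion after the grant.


GRANT — the state after the grant stays safe, e.g. via P8, P5, P7, P1, P3.
Key observation: the grant leaves (0, 2, 0, 0) free — enough for P8, whose release restarts the cascade.
Verifying the post-grant state step by step:
  pool = (0, 2, 0, 0)
  run P8 (needs (0, 2, 0, 0), free (0, 2, 0, 0)); after release of (1, 1, 1, 0) the pool is (1, 3, 1, 0)
  run P5 (needs (0, 2, 1, 0), free (1, 3, 1, 0)); after release of (2, 1, 1, 1) the pool is (3, 4, 2, 1)
  run P7 (needs (2, 2, 0, 1), free (3, 4, 2, 1)); after release of (1, 1, 3, 1) the pool is (4, 5, 5, 2)
  run P1 (needs (1, 3, 1, 0), free (4, 5, 5, 2)); after release of (0, 2, 0, 0) the pool is (4, 7, 5, 2)
  run P3 (needs (1, 2, 2, 1), free (4, 7, 5, 2)); after release of (1, 1, 0, 1) the pool is (5, 8, 5, 3)


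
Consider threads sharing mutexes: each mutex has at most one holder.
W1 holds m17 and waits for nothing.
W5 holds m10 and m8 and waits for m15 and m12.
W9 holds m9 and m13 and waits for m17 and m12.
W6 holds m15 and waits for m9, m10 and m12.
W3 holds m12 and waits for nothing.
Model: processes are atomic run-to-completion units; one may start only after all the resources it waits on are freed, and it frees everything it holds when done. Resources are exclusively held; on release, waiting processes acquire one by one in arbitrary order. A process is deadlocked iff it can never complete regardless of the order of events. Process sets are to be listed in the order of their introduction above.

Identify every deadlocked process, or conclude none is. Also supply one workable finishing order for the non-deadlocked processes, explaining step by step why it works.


Deadlocked set: W5 and W6.
Key observation: W5 -> W6 -> W5 is a circular wait — nothing in it can go first; no other process is dragged down with it.
One completion order for the rest: W3, W1, W9.
Step-by-step check:
  W3 waits on nothing -> runs at once and releases m12
  W1 waits on nothing -> runs at once and releases m17
  W9: everything it awaited (m17 and m12) is free; runs, freeing m9 and m13


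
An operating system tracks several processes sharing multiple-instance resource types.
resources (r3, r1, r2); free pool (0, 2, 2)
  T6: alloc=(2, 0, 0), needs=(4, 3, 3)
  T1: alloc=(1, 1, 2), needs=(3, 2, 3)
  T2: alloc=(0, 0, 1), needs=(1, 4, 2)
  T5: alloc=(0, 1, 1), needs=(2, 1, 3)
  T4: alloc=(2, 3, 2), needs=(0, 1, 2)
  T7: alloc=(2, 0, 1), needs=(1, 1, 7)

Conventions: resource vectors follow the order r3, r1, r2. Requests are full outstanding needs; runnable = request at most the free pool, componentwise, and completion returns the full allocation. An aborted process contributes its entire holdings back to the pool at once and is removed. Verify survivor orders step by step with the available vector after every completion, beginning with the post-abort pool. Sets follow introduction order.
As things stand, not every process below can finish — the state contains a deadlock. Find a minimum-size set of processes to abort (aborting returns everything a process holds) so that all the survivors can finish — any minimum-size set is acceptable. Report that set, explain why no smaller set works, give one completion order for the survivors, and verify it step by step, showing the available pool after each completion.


Minimum abort set: T1.
Key observation: before aborting T1, T7 was permanently blocked — no order could ever run it; afterwards it completes at step 3.
Minimality: the empty abort set fails — the state is deadlocked as it stands.
One survivor order: T4, T2, T7, T5, T6. Step-by-step check (post-abort pool first):
  pool = (1, 3, 4)
  run T4 (needs (0, 1, 2), free (1, 3, 4)); after release of (2, 3, 2) the pool is (3, 6, 6)
  run T2 (needs (1, 4, 2), free (3, 6, 6)); after release of (0, 0, 1) the pool is (3, 6, 7)
  run T7 (needs (1, 1, 7), free (3, 6, 7)); after release of (2, 0, 1) the pool is (5, 6, 8)
  run T5 (needs (2, 1, 3), free (5, 6, 8)); after release of (0, 1, 1) the pool is (5, 7, 9)
  run T6 (needs (4, 3, 3), free (5, 7, 9)); after release of (2, 0, 0) the pool is (7, 7, 9)


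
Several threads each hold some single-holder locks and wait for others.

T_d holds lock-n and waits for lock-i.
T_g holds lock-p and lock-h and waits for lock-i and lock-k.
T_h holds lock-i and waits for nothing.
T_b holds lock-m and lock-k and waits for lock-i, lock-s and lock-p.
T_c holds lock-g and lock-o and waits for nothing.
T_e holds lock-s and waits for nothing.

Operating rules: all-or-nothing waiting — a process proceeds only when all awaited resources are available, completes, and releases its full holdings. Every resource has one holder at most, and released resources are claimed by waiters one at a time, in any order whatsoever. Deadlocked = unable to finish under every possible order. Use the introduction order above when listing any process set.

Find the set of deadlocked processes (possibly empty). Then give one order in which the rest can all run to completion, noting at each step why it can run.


The deadlocked set is T_g and T_b.
Key observation: the wait chain closes on itself along T_g -> T_b -> T_g; no other process is dragged down with it.
One completion order for the rest: T_h, T_d, T_c, T_e.
Verifying each step:
  T_h: no waits; runs immediately, freeing lock-i
  T_d waits on lock-i — all released -> runs and releases lock-n
  T_c: no waits; runs immediately, freeing lock-g and lock-o
  T_e: no waits; runs immediately, freeing lock-s


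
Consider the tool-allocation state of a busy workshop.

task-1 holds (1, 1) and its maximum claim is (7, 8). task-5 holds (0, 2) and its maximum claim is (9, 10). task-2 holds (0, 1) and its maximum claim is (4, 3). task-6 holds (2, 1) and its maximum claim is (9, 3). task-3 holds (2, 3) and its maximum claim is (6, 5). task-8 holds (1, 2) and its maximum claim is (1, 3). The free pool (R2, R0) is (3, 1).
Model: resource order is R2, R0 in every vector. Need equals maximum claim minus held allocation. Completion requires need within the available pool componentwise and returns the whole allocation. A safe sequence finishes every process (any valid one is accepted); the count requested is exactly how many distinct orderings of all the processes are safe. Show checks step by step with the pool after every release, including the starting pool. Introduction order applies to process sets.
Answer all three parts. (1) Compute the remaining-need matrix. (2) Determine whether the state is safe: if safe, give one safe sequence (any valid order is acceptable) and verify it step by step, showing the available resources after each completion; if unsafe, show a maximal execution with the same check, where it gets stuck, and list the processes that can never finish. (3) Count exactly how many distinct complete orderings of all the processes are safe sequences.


(1) Outstanding need per process (order R2, R0):
  task-1: (6, 7)
  task-5: (9, 8)
  task-2: (4, 2)
  task-6: (7, 2)
  task-3: (4, 2)
  task-8: (0, 1)
(2) SAFE, for example via the order task-8, task-3, task-2, task-1, task-6, task-5.
Key observation: the first exact fit in this order is task-8 — it needs (0, 1) with (3, 1) free, meeting a requested resource to the last unit.
Check, step by step:
  pool = (3, 1)
  task-8 needs (0, 1) <= (3, 1) -> finishes; pool += (1, 2) = (4, 3)
  task-3 needs (4, 2) <= (4, 3) -> finishes; pool += (2, 3) = (6, 6)
  task-2 needs (4, 2) <= (6, 6) -> finishes; pool += (0, 1) = (6, 7)
  task-1 needs (6, 7) <= (6, 7) -> finishes; pool += (1, 1) = (7, 8)
  task-6 needs (7, 2) <= (7, 8) -> finishes; pool += (2, 1) = (9, 9)
  task-5 needs (9, 8) <= (9, 9) -> finishes; pool += (0, 2) = (9, 11)
(3) Precisely 2 of the possible complete orderings are safe sequences.


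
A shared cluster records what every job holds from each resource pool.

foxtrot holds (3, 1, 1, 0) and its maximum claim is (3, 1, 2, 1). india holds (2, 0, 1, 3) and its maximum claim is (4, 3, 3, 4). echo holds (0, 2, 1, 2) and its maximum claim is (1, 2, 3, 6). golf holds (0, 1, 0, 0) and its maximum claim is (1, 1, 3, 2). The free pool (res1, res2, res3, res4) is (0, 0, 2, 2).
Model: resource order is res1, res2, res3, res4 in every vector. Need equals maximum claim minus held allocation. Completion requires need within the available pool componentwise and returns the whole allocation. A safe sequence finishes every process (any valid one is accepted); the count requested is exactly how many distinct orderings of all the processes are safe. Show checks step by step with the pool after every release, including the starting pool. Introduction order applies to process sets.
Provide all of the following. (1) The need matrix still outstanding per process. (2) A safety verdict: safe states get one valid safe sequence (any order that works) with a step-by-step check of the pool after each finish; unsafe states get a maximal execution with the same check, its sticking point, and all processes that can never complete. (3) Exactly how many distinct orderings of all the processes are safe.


(1) Outstanding need per process (order res1, res2, res3, res4):
  foxtrot: (0, 0, 1, 1)
  india: (2, 3, 2, 1)
  echo: (1, 0, 2, 4)
  golf: (1, 0, 3, 2)
(2) UNSAFE — no complete ordering exists.
Key observation: after foxtrot, golf the pool peaks at (3, 2, 3, 2), and each blocked process is short somewhere: india on res2; echo on res4.
Going as far as possible: foxtrot, golf; after that, nothing fits. Walking it through:
  pool = (0, 0, 2, 2)
  foxtrot needs (0, 0, 1, 1) <= (0, 0, 2, 2) -> finishes; pool += (3, 1, 1, 0) = (3, 1, 3, 2)
  golf needs (1, 0, 3, 2) <= (3, 1, 3, 2) -> finishes; pool += (0, 1, 0, 0) = (3, 2, 3, 2)
  india cannot run: need (2, 3, 2, 1) vs free (3, 2, 3, 2) (insufficient res2)
  echo cannot run: need (1, 0, 2, 4) vs free (3, 2, 3, 2) (insufficient res4)
Never able to finish: india and echo.
(3) The exact count: 0 of the possible complete orderings are safe sequences.


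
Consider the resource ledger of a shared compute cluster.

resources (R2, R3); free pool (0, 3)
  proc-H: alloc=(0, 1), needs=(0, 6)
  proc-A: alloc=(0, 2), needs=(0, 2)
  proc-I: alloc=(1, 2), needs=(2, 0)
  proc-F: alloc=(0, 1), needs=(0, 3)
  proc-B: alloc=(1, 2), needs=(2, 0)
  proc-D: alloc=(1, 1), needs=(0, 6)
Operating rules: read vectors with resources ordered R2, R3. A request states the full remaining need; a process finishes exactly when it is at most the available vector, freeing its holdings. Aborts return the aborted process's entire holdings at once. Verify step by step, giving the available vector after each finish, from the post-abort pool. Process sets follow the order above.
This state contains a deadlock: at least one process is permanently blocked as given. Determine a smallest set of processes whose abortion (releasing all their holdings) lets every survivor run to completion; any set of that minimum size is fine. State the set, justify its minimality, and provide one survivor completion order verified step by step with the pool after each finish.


Minimum abort set: proc-I.
Key observation: proc-B could never have finished before the abort; with (1, 2) returned by proc-I, it fits at step 5.
Why nothing smaller works: aborting no one leaves the state deadlocked as given.
One survivor order: proc-F, proc-D, proc-H, proc-A, proc-B. Check, step by step (post-abort pool first):
  pool = (1, 5)
  proc-F needs (0, 3) <= (1, 5) -> finishes; pool += (0, 1) = (1, 6)
  proc-D needs (0, 6) <= (1, 6) -> finishes; pool += (1, 1) = (2, 7)
  proc-H needs (0, 6) <= (2, 7) -> finishes; pool += (0, 1) = (2, 8)
  proc-A needs (0, 2) <= (2, 8) -> finishes; pool += (0, 2) = (2, 10)
  proc-B needs (2, 0) <= (2, 10) -> finishes; pool += (1, 2) = (3, 12)


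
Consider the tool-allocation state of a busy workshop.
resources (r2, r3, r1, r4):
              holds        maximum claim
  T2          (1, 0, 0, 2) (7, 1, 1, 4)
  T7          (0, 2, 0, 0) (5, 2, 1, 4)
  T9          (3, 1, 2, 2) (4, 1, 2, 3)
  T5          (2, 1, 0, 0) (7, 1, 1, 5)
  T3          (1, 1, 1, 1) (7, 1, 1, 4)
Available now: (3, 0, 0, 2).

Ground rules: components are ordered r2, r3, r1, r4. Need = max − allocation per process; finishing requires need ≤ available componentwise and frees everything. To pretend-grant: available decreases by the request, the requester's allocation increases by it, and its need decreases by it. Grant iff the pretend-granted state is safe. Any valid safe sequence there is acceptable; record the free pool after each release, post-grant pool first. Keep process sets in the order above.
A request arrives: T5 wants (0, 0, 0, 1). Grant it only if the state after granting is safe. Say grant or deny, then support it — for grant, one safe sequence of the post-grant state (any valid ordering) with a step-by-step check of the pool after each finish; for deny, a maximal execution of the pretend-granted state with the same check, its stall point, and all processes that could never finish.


GRANT — the state after the grant stays safe, e.g. via T9, T3, T7, T2, T5.
Key observation: granting shrinks the pool to (3, 0, 0, 1), yet T9 still fits and the chain goes through.
Verifying the post-grant state step by step:
  pool = (3, 0, 0, 1)
  T9 needs (1, 0, 0, 1) <= (3, 0, 0, 1) -> finishes; pool += (3, 1, 2, 2) = (6, 1, 2, 3)
  T3 needs (6, 0, 0, 3) <= (6, 1, 2, 3) -> finishes; pool += (1, 1, 1, 1) = (7, 2, 3, 4)
  T7 needs (5, 0, 1, 4) <= (7, 2, 3, 4) -> finishes; pool += (0, 2, 0, 0) = (7, 4, 3, 4)
  T2 needs (6, 1, 1, 2) <= (7, 4, 3, 4) -> finishes; pool += (1, 0, 0, 2) = (8, 4, 3, 6)
  T5 needs (5, 0, 1, 4) <= (8, 4, 3, 6) -> finishes; pool += (2, 1, 0, 1) = (10, 5, 3, 7)


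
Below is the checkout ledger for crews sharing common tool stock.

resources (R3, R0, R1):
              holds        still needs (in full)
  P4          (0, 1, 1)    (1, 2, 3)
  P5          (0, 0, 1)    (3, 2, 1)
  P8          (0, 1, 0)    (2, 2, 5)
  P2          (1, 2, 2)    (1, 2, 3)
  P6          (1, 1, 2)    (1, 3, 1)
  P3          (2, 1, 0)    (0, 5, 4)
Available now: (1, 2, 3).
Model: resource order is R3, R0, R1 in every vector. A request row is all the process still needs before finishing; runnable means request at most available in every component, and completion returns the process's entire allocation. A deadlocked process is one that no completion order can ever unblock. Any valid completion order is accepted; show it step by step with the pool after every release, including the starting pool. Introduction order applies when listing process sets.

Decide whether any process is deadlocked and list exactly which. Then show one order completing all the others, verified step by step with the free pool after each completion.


The deadlocked set is empty.
Key observation: starting with P2, each completion frees enough for the next — no one is permanently blocked.
One completion order for the rest: P2, P8, P3, P5, P6, P4. Walking it through:
  pool = (1, 2, 3)
  P2: need (1, 2, 3) fits (1, 2, 3); releases (1, 2, 2), pool now (2, 4, 5)
  P8: need (2, 2, 5) fits (2, 4, 5); releases (0, 1, 0), pool now (2, 5, 5)
  P3: need (0, 5, 4) fits (2, 5, 5); releases (2, 1, 0), pool now (4, 6, 5)
  P5: need (3, 2, 1) fits (4, 6, 5); releases (0, 0, 1), pool now (4, 6, 6)
  P6: need (1, 3, 1) fits (4, 6, 6); releases (1, 1, 2), pool now (5, 7, 8)
  P4: need (1, 2, 3) fits (5, 7, 8); releases (0, 1, 1), pool now (5, 8, 9)


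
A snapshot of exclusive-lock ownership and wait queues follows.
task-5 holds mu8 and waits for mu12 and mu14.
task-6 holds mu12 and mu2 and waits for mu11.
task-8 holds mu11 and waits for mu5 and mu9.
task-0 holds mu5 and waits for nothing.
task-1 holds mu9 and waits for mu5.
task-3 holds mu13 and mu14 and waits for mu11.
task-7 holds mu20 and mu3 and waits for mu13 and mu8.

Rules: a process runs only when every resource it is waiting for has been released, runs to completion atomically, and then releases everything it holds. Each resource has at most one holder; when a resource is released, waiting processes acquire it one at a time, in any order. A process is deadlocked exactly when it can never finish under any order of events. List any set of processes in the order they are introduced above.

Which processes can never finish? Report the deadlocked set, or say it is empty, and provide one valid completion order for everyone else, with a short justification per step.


Nothing here is deadlocked.
Key observation: the wait relation is loop-free; peeling off processes with no waits unwinds the whole state.
A valid finishing order for the others: task-0, task-1, task-8, task-3, task-6, task-5, task-7.
Check, step by step:
  task-0 waits on nothing -> runs at once and releases mu5
  task-1: everything it awaited (mu5) is free; runs, freeing mu9
  task-8: everything it awaited (mu5 and mu9) is free; runs, freeing mu11
  task-3: everything it awaited (mu11) is free; runs, freeing mu13 and mu14
  task-6: everything it awaited (mu11) is free; runs, freeing mu12 and mu2
  task-5: everything it awaited (mu12 and mu14) is free; runs, freeing mu8
  task-7: everything it awaited (mu13 and mu8) is free; runs, freeing mu20 and mu3
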